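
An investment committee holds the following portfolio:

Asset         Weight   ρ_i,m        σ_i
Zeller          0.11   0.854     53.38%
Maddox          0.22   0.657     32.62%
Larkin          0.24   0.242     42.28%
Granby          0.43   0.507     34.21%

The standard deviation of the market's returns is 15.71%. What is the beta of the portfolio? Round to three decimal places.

1.250

β_Zeller = 0.854 × 53.38% / 15.71% = 2.9018
β_Maddox = 0.657 × 32.62% / 15.71% = 1.3642
β_Larkin = 0.242 × 42.28% / 15.71% = 0.6513
β_Granby = 0.507 × 34.21% / 15.71% = 1.1040
β_P = Σ w_i β_i = 0.11×2.9018 + 0.22×1.3642 + 0.24×0.6513 + 0.43×1.1040 = 1.2504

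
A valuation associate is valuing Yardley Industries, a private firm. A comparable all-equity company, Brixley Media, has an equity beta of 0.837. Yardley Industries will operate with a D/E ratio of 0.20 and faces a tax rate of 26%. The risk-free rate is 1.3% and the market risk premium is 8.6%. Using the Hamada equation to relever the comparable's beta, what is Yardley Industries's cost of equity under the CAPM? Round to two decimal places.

9.56%

β_L = β_U × [1 + (1 − t)(D/E)] = 0.837 × [1 + (1 − 0.26) × 0.20]
    = 0.837 × [1 + 0.74 × 0.20] = 0.837 × 1.1480 = 0.9609
E(R) = R_f + β_L × MRP = 1.3% + 0.9609 × 8.6% = 9.56%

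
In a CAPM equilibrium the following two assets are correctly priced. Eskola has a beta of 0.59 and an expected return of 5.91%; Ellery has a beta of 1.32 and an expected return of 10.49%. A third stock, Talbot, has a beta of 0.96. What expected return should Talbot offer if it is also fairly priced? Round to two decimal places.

MRP (SML slope) = (10.49% − 5.91%) / (1.32 − 0.59) = 4.58% / 0.73 = 6.2740%
R_f (intercept) = 5.91% − 0.59 × 6.2740% = 2.2083%
E(R_Talbot) = R_f + β × MRP = 2.2083% + 0.96 × 6.2740% = 8.23%

8.23%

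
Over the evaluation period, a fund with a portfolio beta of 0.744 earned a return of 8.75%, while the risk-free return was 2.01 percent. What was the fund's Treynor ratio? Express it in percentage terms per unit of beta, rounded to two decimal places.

9.06%

Treynor = (R_P − R_f) / β_P = (8.75% − 2.01%) / 0.7440 = 6.74% / 0.7440 = 9.06%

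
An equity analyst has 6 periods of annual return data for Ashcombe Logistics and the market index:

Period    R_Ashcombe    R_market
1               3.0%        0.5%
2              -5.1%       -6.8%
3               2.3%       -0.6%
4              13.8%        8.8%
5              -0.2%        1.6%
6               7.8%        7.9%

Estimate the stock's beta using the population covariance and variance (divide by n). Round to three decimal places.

1.053

Mean R_i = (3.0 − 5.1 + 2.3 + 13.8 − 0.2 + 7.8) / 6 = 3.6000%
Mean R_m = (0.5 − 6.8 − 0.6 + 8.8 + 1.6 + 7.9) / 6 = 1.9000%
Σ(R_i − R̄_i)(R_m − R̄_m) = 176.5000  ⇒  Cov = 176.5000 / 6 = 29.4167
Σ(R_m − R̄_m)² = 167.6000  ⇒  Var(R_m) = 167.6000 / 6 = 27.9333
β = Cov / Var(R_m) = 29.4167 / 27.9333 = 1.0531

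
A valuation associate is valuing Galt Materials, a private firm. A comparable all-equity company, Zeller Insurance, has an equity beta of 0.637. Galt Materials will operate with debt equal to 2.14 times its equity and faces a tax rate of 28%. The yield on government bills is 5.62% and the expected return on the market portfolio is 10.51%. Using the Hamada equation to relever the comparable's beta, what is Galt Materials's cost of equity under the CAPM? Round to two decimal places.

13.53%

β_L = β_U × [1 + (1 − t)(D/E)] = 0.637 × [1 + (1 − 0.28) × 2.14]
    = 0.637 × [1 + 0.72 × 2.14] = 0.637 × 2.5408 = 1.6185
MRP = 10.51% − 5.62% = 4.89%
E(R) = R_f + β_L × MRP = 5.62% + 1.6185 × 4.89% = 13.53%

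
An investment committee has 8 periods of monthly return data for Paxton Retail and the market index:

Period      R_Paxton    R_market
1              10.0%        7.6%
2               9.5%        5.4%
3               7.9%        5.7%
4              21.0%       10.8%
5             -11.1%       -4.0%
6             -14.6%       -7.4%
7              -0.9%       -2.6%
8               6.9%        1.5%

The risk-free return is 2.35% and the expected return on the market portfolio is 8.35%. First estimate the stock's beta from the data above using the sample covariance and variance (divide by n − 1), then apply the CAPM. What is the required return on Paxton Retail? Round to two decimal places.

Mean R_i = (10.0 + 9.5 + 7.9 + 21.0 − 11.1 − 14.6 − 0.9 + 6.9) / 8 = 3.5875%
Mean R_m = (7.6 + 5.4 + 5.7 + 10.8 − 4.0 − 7.4 − 2.6 + 1.5) / 8 = 2.1250%
Σ(R_i − R̄_i)(R_m − R̄_m) = 503.2725  ⇒  Cov = 503.2725 / 7 = 71.8961
Σ(R_m − R̄_m)² = 279.6950  ⇒  Var(R_m) = 279.6950 / 7 = 39.9564
β = Cov / Var(R_m) = 71.8961 / 39.9564 = 1.7994
MRP = 8.35% − 2.35% = 6.00%
E(R) = R_f + β × MRP = 2.35% + 1.7994 × 6.00% = 13.15%

13.15%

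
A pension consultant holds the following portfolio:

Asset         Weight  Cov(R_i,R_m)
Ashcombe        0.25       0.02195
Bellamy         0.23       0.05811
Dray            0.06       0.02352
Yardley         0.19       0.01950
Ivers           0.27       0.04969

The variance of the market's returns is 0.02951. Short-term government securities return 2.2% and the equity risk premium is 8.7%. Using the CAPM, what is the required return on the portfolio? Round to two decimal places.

13.22%

β_Ashcombe = 0.02195 / 0.02951 = 0.7438
β_Bellamy = 0.05811 / 0.02951 = 1.9692
β_Dray = 0.02352 / 0.02951 = 0.7970
β_Yardley = 0.01950 / 0.02951 = 0.6608
β_Ivers = 0.04969 / 0.02951 = 1.6838
β_P = Σ w_i β_i = 0.25×0.7438 + 0.23×1.9692 + 0.06×0.7970 + 0.19×0.6608 + 0.27×1.6838 = 1.2669
E(R_P) = R_f + β_P × MRP = 2.2% + 1.2669 × 8.7% = 13.22%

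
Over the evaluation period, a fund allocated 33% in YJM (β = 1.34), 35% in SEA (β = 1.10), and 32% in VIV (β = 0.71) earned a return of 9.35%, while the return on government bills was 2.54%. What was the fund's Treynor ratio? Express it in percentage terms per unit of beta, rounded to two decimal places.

6.46%

β_P = 0.33×1.34 + 0.35×1.10 + 0.32×0.71 = 1.0544
Treynor = (R_P − R_f) / β_P = (9.35% − 2.54%) / 1.0544 = 6.81% / 1.0544 = 6.46%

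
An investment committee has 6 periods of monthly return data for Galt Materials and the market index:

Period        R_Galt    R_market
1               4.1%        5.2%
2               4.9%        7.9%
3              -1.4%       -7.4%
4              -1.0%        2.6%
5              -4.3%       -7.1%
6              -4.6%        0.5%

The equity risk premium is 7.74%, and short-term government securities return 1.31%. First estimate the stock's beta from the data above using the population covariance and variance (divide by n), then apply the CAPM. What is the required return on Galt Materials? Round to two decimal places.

5.03%

Mean R_i = (4.1 + 4.9 − 1.4 − 1.0 − 4.3 − 4.6) / 6 = -0.3833%
Mean R_m = (5.2 + 7.9 − 7.4 + 2.6 − 7.1 + 0.5) / 6 = 0.2833%
Σ(R_i − R̄_i)(R_m − R̄_m) = 96.6717  ⇒  Cov = 96.6717 / 6 = 16.1120
Σ(R_m − R̄_m)² = 201.1483  ⇒  Var(R_m) = 201.1483 / 6 = 33.5247
β = Cov / Var(R_m) = 16.1120 / 33.5247 = 0.4806
E(R) = R_f + β × MRP = 1.31% + 0.4806 × 7.74% = 5.03%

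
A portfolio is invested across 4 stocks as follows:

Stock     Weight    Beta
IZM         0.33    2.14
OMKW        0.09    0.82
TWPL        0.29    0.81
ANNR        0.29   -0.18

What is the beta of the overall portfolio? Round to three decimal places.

β_P = Σ w_i β_i = 0.33×2.14 + 0.09×0.82 + 0.29×0.81 + 0.29×-0.18 = 0.9627

0.963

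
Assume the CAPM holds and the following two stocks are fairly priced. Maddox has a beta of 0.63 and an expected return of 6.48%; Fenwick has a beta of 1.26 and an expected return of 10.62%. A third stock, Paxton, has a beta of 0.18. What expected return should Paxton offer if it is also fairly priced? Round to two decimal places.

3.52%

MRP (SML slope) = (10.62% − 6.48%) / (1.26 − 0.63) = 4.14% / 0.63 = 6.5714%
R_f (intercept) = 6.48% − 0.63 × 6.5714% = 2.3400%
E(R_Paxton) = R_f + β × MRP = 2.3400% + 0.18 × 6.5714% = 3.52%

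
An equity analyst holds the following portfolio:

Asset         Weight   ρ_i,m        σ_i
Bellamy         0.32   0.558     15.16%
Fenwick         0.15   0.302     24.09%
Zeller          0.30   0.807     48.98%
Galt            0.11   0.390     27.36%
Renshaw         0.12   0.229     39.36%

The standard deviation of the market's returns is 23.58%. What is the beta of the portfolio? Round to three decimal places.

β_Bellamy = 0.558 × 15.16% / 23.58% = 0.3587
β_Fenwick = 0.302 × 24.09% / 23.58% = 0.3085
β_Zeller = 0.807 × 48.98% / 23.58% = 1.6763
β_Galt = 0.390 × 27.36% / 23.58% = 0.4525
β_Renshaw = 0.229 × 39.36% / 23.58% = 0.3822
β_P = Σ w_i β_i = 0.32×0.3587 + 0.15×0.3085 + 0.30×1.6763 + 0.11×0.4525 + 0.12×0.3822 = 0.7596

0.760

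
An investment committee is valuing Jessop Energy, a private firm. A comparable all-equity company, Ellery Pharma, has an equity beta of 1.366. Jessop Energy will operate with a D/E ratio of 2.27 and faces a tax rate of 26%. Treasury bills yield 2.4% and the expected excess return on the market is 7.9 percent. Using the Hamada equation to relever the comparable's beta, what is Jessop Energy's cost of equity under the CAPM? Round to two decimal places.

β_L = β_U × [1 + (1 − t)(D/E)] = 1.366 × [1 + (1 − 0.26) × 2.27]
    = 1.366 × [1 + 0.74 × 2.27] = 1.366 × 2.6798 = 3.6606
E(R) = R_f + β_L × MRP = 2.4% + 3.6606 × 7.9% = 31.32%

31.32%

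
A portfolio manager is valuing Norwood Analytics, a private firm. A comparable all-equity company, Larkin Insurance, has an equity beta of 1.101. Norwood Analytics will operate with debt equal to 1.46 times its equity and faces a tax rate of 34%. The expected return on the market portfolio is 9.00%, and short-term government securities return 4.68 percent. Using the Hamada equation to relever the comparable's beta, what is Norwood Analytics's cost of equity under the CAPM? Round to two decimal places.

β_L = β_U × [1 + (1 − t)(D/E)] = 1.101 × [1 + (1 − 0.34) × 1.46]
    = 1.101 × [1 + 0.66 × 1.46] = 1.101 × 1.9636 = 2.1619
MRP = 9.00% − 4.68% = 4.32%
E(R) = R_f + β_L × MRP = 4.68% + 2.1619 × 4.32% = 14.02%

14.02%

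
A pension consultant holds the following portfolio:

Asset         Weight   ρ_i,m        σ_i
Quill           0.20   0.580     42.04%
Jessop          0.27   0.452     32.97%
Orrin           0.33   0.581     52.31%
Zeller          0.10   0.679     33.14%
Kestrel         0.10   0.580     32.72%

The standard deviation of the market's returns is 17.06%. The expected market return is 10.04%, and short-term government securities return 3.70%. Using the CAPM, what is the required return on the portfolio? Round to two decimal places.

12.28%

β_Quill = 0.580 × 42.04% / 17.06% = 1.4293
β_Jessop = 0.452 × 32.97% / 17.06% = 0.8735
β_Orrin = 0.581 × 52.31% / 17.06% = 1.7815
β_Zeller = 0.679 × 33.14% / 17.06% = 1.3190
β_Kestrel = 0.580 × 32.72% / 17.06% = 1.1124
β_P = Σ w_i β_i = 0.20×1.4293 + 0.27×0.8735 + 0.33×1.7815 + 0.10×1.3190 + 0.10×1.1124 = 1.3527
MRP = 10.04% − 3.70% = 6.34%
E(R_P) = R_f + β_P × MRP = 3.70% + 1.3527 × 6.34% = 12.28%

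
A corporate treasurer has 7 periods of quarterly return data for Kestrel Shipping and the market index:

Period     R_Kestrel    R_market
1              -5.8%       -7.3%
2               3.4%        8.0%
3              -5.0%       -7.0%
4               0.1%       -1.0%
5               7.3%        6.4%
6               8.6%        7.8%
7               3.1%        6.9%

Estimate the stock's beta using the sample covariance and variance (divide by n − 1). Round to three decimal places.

0.748

Mean R_i = (-5.8 + 3.4 − 5.0 + 0.1 + 7.3 + 8.6 + 3.1) / 7 = 1.6714%
Mean R_m = (-7.3 + 8.0 − 7.0 − 1.0 + 6.4 + 7.8 + 6.9) / 7 = 1.9714%
Σ(R_i − R̄_i)(R_m − R̄_m) = 216.5643  ⇒  Cov = 216.5643 / 6 = 36.0941
Σ(R_m − R̄_m)² = 289.4943  ⇒  Var(R_m) = 289.4943 / 6 = 48.2491
β = Cov / Var(R_m) = 36.0941 / 48.2491 = 0.7481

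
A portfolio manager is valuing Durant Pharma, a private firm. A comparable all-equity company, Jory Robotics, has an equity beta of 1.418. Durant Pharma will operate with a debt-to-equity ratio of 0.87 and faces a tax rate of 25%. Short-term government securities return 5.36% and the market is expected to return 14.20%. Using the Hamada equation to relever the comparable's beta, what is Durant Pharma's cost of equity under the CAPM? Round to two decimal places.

26.07%

β_L = β_U × [1 + (1 − t)(D/E)] = 1.418 × [1 + (1 − 0.25) × 0.87]
    = 1.418 × [1 + 0.75 × 0.87] = 1.418 × 1.6525 = 2.3432
MRP = 14.20% − 5.36% = 8.84%
E(R) = R_f + β_L × MRP = 5.36% + 2.3432 × 8.84% = 26.07%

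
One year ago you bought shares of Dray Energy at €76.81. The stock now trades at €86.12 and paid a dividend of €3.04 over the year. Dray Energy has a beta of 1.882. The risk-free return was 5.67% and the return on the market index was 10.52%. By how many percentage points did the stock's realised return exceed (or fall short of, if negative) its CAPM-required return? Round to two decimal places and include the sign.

Realised HPR = (P1 + D1 − P0) / P0 = (86.12 + 3.04 − 76.81) / 76.81 = 12.35 / 76.81 = 16.0786%
MRP = 10.52% − 5.67% = 4.85%
CAPM required = R_f + β·MRP = 5.67% + 1.882 × 4.85% = 14.79770%
α = realised − required = 16.0786% − 14.79770% = +1.28%

+1.28%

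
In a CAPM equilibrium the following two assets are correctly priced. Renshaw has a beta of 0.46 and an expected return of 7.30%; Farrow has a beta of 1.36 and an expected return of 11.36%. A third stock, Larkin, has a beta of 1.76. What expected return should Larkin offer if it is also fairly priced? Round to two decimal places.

13.16%

MRP (SML slope) = (11.36% − 7.30%) / (1.36 − 0.46) = 4.06% / 0.90 = 4.5111%
R_f (intercept) = 7.30% − 0.46 × 4.5111% = 5.2249%
E(R_Larkin) = R_f + β × MRP = 5.2249% + 1.76 × 4.5111% = 13.16%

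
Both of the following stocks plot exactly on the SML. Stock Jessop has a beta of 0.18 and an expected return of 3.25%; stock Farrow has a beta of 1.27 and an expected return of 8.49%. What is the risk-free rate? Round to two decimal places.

2.38%

Both satisfy E(R) = R_f + β·MRP, so the slope of the SML is
MRP = (8.49% − 3.25%) / (1.27 − 0.18) = 5.24% / 1.09 = 4.8073%
R_f = E(R_Jessop) − β_Jessop·MRP = 3.25% − 0.18 × 4.8073% = 2.3847%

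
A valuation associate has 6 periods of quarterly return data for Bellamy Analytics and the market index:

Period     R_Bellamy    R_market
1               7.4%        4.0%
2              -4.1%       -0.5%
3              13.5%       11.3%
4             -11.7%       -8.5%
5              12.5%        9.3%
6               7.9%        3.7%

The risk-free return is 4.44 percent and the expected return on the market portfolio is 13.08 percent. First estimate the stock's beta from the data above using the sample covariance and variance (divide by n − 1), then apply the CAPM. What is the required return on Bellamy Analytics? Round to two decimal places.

16.23%

Mean R_i = (7.4 − 4.1 + 13.5 − 11.7 + 12.5 + 7.9) / 6 = 4.2500%
Mean R_m = (4.0 − 0.5 + 11.3 − 8.5 + 9.3 + 3.7) / 6 = 3.2167%
Σ(R_i − R̄_i)(R_m − R̄_m) = 347.1050  ⇒  Cov = 347.1050 / 5 = 69.4210
Σ(R_m − R̄_m)² = 254.2883  ⇒  Var(R_m) = 254.2883 / 5 = 50.8577
β = Cov / Var(R_m) = 69.4210 / 50.8577 = 1.3650
MRP = 13.08% − 4.44% = 8.64%
E(R) = R_f + β × MRP = 4.44% + 1.3650 × 8.64% = 16.23%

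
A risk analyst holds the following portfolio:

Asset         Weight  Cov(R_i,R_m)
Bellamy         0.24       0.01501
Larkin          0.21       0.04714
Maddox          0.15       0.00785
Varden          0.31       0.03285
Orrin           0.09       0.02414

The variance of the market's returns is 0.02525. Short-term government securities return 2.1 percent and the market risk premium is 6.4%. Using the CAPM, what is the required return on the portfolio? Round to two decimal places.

β_Bellamy = 0.01501 / 0.02525 = 0.5945
β_Larkin = 0.04714 / 0.02525 = 1.8669
β_Maddox = 0.00785 / 0.02525 = 0.3109
β_Varden = 0.03285 / 0.02525 = 1.3010
β_Orrin = 0.02414 / 0.02525 = 0.9560
β_P = Σ w_i β_i = 0.24×0.5945 + 0.21×1.8669 + 0.15×0.3109 + 0.31×1.3010 + 0.09×0.9560 = 1.0707
E(R_P) = R_f + β_P × MRP = 2.1% + 1.0707 × 6.4% = 8.95%

8.95%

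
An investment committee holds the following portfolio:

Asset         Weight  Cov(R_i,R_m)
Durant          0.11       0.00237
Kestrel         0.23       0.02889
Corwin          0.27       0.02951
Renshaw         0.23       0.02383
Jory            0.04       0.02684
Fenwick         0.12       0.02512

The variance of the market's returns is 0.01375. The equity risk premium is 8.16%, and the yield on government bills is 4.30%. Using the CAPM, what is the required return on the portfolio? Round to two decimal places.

β_Durant = 0.00237 / 0.01375 = 0.1724
β_Kestrel = 0.02889 / 0.01375 = 2.1011
β_Corwin = 0.02951 / 0.01375 = 2.1462
β_Renshaw = 0.02383 / 0.01375 = 1.7331
β_Jory = 0.02684 / 0.01375 = 1.9520
β_Fenwick = 0.02512 / 0.01375 = 1.8269
β_P = Σ w_i β_i = 0.11×0.1724 + 0.23×2.1011 + 0.27×2.1462 + 0.23×1.7331 + 0.04×1.9520 + 0.12×1.8269 = 1.7776
E(R_P) = R_f + β_P × MRP = 4.30% + 1.7776 × 8.16% = 18.81%

18.81%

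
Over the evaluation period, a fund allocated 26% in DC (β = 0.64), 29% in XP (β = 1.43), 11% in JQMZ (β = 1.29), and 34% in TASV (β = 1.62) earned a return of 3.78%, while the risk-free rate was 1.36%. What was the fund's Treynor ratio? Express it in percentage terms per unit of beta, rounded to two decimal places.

β_P = 0.26×0.64 + 0.29×1.43 + 0.11×1.29 + 0.34×1.62 = 1.2738
Treynor = (R_P − R_f) / β_P = (3.78% − 1.36%) / 1.2738 = 2.42% / 1.2738 = 1.90%

1.90%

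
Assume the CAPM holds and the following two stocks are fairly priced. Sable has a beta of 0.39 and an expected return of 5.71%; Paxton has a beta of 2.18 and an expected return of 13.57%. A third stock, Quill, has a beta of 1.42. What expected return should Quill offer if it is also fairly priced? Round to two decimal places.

MRP (SML slope) = (13.57% − 5.71%) / (2.18 − 0.39) = 7.86% / 1.79 = 4.3911%
R_f (intercept) = 5.71% − 0.39 × 4.3911% = 3.9975%
E(R_Quill) = R_f + β × MRP = 3.9975% + 1.42 × 4.3911% = 10.23%

10.23%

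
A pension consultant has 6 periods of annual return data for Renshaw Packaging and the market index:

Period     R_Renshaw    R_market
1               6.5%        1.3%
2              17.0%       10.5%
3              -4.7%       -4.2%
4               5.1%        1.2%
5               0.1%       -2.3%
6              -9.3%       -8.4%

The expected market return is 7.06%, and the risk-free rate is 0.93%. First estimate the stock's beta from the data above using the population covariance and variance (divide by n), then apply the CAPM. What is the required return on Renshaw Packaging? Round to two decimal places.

Mean R_i = (6.5 + 17.0 − 4.7 + 5.1 + 0.1 − 9.3) / 6 = 2.4500%
Mean R_m = (1.3 + 10.5 − 4.2 + 1.2 − 2.3 − 8.4) / 6 = -0.3167%
Σ(R_i − R̄_i)(R_m − R̄_m) = 295.3550  ⇒  Cov = 295.3550 / 6 = 49.2258
Σ(R_m − R̄_m)² = 206.2683  ⇒  Var(R_m) = 206.2683 / 6 = 34.3781
β = Cov / Var(R_m) = 49.2258 / 34.3781 = 1.4319
MRP = 7.06% − 0.93% = 6.13%
E(R) = R_f + β × MRP = 0.93% + 1.4319 × 6.13% = 9.71%

9.71%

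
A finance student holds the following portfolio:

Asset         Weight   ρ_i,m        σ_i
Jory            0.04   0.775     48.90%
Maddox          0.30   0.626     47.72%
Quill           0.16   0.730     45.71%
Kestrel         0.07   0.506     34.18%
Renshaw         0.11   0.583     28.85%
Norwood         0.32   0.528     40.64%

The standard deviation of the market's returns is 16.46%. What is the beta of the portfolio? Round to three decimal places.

1.564

β_Jory = 0.775 × 48.90% / 16.46% = 2.3024
β_Maddox = 0.626 × 47.72% / 16.46% = 1.8149
β_Quill = 0.730 × 45.71% / 16.46% = 2.0272
β_Kestrel = 0.506 × 34.18% / 16.46% = 1.0507
β_Renshaw = 0.583 × 28.85% / 16.46% = 1.0218
β_Norwood = 0.528 × 40.64% / 16.46% = 1.3036
β_P = Σ w_i β_i = 0.04×2.3024 + 0.30×1.8149 + 0.16×2.0272 + 0.07×1.0507 + 0.11×1.0218 + 0.32×1.3036 = 1.5640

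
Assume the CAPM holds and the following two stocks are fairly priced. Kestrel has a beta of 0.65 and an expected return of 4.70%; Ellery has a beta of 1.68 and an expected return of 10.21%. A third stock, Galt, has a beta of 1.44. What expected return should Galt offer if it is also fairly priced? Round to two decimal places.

8.93%

MRP (SML slope) = (10.21% − 4.70%) / (1.68 − 0.65) = 5.51% / 1.03 = 5.3495%
R_f (intercept) = 4.70% − 0.65 × 5.3495% = 1.2228%
E(R_Galt) = R_f + β × MRP = 1.2228% + 1.44 × 5.3495% = 8.93%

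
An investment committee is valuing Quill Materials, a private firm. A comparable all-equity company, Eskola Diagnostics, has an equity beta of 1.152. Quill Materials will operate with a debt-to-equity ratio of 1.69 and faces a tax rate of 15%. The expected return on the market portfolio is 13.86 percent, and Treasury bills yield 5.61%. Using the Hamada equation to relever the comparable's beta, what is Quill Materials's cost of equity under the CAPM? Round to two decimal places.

β_L = β_U × [1 + (1 − t)(D/E)] = 1.152 × [1 + (1 − 0.15) × 1.69]
    = 1.152 × [1 + 0.85 × 1.69] = 1.152 × 2.4365 = 2.8068
MRP = 13.86% − 5.61% = 8.25%
E(R) = R_f + β_L × MRP = 5.61% + 2.8068 × 8.25% = 28.77%

28.77%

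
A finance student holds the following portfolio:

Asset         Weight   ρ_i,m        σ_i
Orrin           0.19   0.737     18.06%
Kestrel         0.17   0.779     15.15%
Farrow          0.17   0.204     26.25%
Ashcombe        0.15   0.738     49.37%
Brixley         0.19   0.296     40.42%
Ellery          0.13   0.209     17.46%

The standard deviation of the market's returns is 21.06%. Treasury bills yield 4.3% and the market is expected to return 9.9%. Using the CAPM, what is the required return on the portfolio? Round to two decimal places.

β_Orrin = 0.737 × 18.06% / 21.06% = 0.6320
β_Kestrel = 0.779 × 15.15% / 21.06% = 0.5604
β_Farrow = 0.204 × 26.25% / 21.06% = 0.2543
β_Ashcombe = 0.738 × 49.37% / 21.06% = 1.7301
β_Brixley = 0.296 × 40.42% / 21.06% = 0.5681
β_Ellery = 0.209 × 17.46% / 21.06% = 0.1733
β_P = Σ w_i β_i = 0.19×0.6320 + 0.17×0.5604 + 0.17×0.2543 + 0.15×1.7301 + 0.19×0.5681 + 0.13×0.1733 = 0.6486
MRP = 9.9% − 4.3% = 5.60%
E(R_P) = R_f + β_P × MRP = 4.3% + 0.6486 × 5.6% = 7.93%

7.93%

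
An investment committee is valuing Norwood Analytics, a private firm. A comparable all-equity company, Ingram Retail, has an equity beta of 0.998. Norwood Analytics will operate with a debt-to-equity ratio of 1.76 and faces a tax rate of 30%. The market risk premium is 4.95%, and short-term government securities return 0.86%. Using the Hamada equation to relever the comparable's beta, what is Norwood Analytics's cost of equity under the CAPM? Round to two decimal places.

11.89%

β_L = β_U × [1 + (1 − t)(D/E)] = 0.998 × [1 + (1 − 0.30) × 1.76]
    = 0.998 × [1 + 0.70 × 1.76] = 0.998 × 2.2320 = 2.2275
E(R) = R_f + β_L × MRP = 0.86% + 2.2275 × 4.95% = 11.89%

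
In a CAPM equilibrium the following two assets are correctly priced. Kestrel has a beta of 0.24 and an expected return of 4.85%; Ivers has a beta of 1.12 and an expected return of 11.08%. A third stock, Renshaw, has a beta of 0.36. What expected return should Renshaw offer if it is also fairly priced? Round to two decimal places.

MRP (SML slope) = (11.08% − 4.85%) / (1.12 − 0.24) = 6.23% / 0.88 = 7.0795%
R_f (intercept) = 4.85% − 0.24 × 7.0795% = 3.1509%
E(R_Renshaw) = R_f + β × MRP = 3.1509% + 0.36 × 7.0795% = 5.70%

5.70%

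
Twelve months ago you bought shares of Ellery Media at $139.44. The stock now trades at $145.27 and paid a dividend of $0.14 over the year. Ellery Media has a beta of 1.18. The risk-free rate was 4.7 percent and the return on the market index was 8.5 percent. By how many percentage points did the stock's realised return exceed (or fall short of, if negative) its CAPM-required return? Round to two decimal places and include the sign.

Realised HPR = (P1 + D1 − P0) / P0 = (145.27 + 0.14 − 139.44) / 139.44 = 5.97 / 139.44 = 4.2814%
MRP = 8.5% − 4.7% = 3.80%
CAPM required = R_f + β·MRP = 4.7% + 1.18 × 3.8% = 9.1840%
α = realised − required = 4.2814% − 9.1840% = -4.90%

-4.90%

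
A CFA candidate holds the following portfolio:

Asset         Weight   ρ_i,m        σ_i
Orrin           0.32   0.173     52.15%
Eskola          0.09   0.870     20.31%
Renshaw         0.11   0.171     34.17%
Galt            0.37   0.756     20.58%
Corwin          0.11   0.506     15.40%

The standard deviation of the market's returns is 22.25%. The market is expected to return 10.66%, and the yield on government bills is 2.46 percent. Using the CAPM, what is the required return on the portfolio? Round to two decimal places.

6.78%

β_Orrin = 0.173 × 52.15% / 22.25% = 0.4055
β_Eskola = 0.870 × 20.31% / 22.25% = 0.7941
β_Renshaw = 0.171 × 34.17% / 22.25% = 0.2626
β_Galt = 0.756 × 20.58% / 22.25% = 0.6993
β_Corwin = 0.506 × 15.40% / 22.25% = 0.3502
β_P = Σ w_i β_i = 0.32×0.4055 + 0.09×0.7941 + 0.11×0.2626 + 0.37×0.6993 + 0.11×0.3502 = 0.5274
MRP = 10.66% − 2.46% = 8.20%
E(R_P) = R_f + β_P × MRP = 2.46% + 0.5274 × 8.20% = 6.78%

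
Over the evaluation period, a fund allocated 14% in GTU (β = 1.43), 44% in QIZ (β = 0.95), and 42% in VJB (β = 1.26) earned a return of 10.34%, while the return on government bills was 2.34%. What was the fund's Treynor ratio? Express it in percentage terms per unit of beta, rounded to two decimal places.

β_P = 0.14×1.43 + 0.44×0.95 + 0.42×1.26 = 1.1474
Treynor = (R_P − R_f) / β_P = (10.34% − 2.34%) / 1.1474 = 8.00% / 1.1474 = 6.97%

6.97%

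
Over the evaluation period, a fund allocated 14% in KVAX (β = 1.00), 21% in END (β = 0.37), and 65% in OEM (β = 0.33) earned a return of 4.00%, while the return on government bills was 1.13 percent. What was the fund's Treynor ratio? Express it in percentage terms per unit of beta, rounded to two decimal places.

β_P = 0.14×1.00 + 0.21×0.37 + 0.65×0.33 = 0.4322
Treynor = (R_P − R_f) / β_P = (4.00% − 1.13%) / 0.4322 = 2.87% / 0.4322 = 6.64%

6.64%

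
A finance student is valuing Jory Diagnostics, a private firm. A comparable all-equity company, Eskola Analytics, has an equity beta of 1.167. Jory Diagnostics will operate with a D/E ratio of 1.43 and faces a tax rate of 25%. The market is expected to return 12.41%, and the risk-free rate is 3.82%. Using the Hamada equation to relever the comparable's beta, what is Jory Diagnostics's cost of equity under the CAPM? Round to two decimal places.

24.60%

β_L = β_U × [1 + (1 − t)(D/E)] = 1.167 × [1 + (1 − 0.25) × 1.43]
    = 1.167 × [1 + 0.75 × 1.43] = 1.167 × 2.0725 = 2.4186
MRP = 12.41% − 3.82% = 8.59%
E(R) = R_f + β_L × MRP = 3.82% + 2.4186 × 8.59% = 24.60%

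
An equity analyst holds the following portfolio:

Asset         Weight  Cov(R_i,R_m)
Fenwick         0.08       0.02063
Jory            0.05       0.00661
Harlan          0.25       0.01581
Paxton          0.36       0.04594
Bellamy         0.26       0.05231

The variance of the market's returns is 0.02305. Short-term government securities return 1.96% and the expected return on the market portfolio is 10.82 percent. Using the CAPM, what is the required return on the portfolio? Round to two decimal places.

β_Fenwick = 0.02063 / 0.02305 = 0.8950
β_Jory = 0.00661 / 0.02305 = 0.2868
β_Harlan = 0.01581 / 0.02305 = 0.6859
β_Paxton = 0.04594 / 0.02305 = 1.9931
β_Bellamy = 0.05231 / 0.02305 = 2.2694
β_P = Σ w_i β_i = 0.08×0.8950 + 0.05×0.2868 + 0.25×0.6859 + 0.36×1.9931 + 0.26×2.2694 = 1.5650
MRP = 10.82% − 1.96% = 8.86%
E(R_P) = R_f + β_P × MRP = 1.96% + 1.5650 × 8.86% = 15.83%

15.83%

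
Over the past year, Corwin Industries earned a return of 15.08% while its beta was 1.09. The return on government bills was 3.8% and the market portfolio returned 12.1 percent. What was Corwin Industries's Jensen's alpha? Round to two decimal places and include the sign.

Market excess return = 12.1% − 3.8% = 8.30%
CAPM benchmark = R_f + β(R_m − R_f) = 3.8% + 1.09 × 8.3% = 12.8470%
α = actual − benchmark = 15.08% − 12.8470% = +2.23%

+2.23%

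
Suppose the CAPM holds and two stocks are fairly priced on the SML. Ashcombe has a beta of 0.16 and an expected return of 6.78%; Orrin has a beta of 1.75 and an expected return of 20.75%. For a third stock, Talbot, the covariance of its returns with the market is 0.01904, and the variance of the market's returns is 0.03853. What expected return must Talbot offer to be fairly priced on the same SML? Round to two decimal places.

9.72%

MRP = (20.75% − 6.78%) / (1.75 − 0.16) = 8.7862%
R_f = 6.78% − 0.16 × 8.7862% = 5.3742%
β_Talbot = Cov / Var(R_m) = 0.01904 / 0.03853 = 0.4942
E(R_Talbot) = R_f + β × MRP = 5.3742% + 0.4942 × 8.7862% = 9.72%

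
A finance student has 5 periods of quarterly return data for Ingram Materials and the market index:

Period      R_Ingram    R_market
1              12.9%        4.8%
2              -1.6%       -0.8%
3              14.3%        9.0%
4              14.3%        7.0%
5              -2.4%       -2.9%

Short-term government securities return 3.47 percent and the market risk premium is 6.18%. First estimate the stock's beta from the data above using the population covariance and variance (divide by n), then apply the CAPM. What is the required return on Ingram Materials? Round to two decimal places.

Mean R_i = (12.9 − 1.6 + 14.3 + 14.3 − 2.4) / 5 = 7.5000%
Mean R_m = (4.8 − 0.8 + 9.0 + 7.0 − 2.9) / 5 = 3.4200%
Σ(R_i − R̄_i)(R_m − R̄_m) = 170.7100  ⇒  Cov = 170.7100 / 5 = 34.1420
Σ(R_m − R̄_m)² = 103.6080  ⇒  Var(R_m) = 103.6080 / 5 = 20.7216
β = Cov / Var(R_m) = 34.1420 / 20.7216 = 1.6477
E(R) = R_f + β × MRP = 3.47% + 1.6477 × 6.18% = 13.65%

13.65%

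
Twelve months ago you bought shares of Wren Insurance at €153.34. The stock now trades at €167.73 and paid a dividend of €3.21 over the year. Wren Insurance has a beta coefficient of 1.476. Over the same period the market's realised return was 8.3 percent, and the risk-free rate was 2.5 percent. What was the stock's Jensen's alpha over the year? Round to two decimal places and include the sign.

+0.42%

Realised HPR = (P1 + D1 − P0) / P0 = (167.73 + 3.21 − 153.34) / 153.34 = 17.60 / 153.34 = 11.4778%
MRP = 8.3% − 2.5% = 5.80%
CAPM required = R_f + β·MRP = 2.5% + 1.476 × 5.8% = 11.0608%
α = realised − required = 11.4778% − 11.0608% = +0.42%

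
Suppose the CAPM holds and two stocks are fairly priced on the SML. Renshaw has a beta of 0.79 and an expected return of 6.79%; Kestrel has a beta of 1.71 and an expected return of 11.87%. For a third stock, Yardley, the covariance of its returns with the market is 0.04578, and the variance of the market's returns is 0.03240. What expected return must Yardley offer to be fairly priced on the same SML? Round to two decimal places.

MRP = (11.87% − 6.79%) / (1.71 − 0.79) = 5.5217%
R_f = 6.79% − 0.79 × 5.5217% = 2.4279%
β_Yardley = Cov / Var(R_m) = 0.04578 / 0.03240 = 1.4130
E(R_Yardley) = R_f + β × MRP = 2.4279% + 1.4130 × 5.5217% = 10.23%

10.23%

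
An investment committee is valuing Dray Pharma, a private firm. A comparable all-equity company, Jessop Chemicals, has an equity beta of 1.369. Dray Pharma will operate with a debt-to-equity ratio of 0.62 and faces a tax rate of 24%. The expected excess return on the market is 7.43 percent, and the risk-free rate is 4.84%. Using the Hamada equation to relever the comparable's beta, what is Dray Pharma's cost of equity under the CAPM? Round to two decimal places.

β_L = β_U × [1 + (1 − t)(D/E)] = 1.369 × [1 + (1 − 0.24) × 0.62]
    = 1.369 × [1 + 0.76 × 0.62] = 1.369 × 1.4712 = 2.0141
E(R) = R_f + β_L × MRP = 4.84% + 2.0141 × 7.43% = 19.80%

19.80%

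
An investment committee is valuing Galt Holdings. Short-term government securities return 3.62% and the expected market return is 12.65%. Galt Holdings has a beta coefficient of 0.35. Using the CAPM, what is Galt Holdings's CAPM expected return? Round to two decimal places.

6.78%

Market risk premium = E(R_m) − R_f = 12.65% − 3.62% = 9.03%
E(R) = R_f + β × MRP = 3.62% + 0.35 × 9.03% = 6.78%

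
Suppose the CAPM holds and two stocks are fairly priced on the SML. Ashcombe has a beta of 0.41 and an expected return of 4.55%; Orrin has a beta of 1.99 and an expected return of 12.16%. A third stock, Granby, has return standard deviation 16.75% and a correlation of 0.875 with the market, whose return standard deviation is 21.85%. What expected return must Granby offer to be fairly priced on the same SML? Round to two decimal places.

5.81%

MRP = (12.16% − 4.55%) / (1.99 − 0.41) = 4.8165%
R_f = 4.55% − 0.41 × 4.8165% = 2.5752%
β_Granby = ρ·σ_i/σ_m = 0.875 × 16.75 / 21.85 = 0.6708
E(R_Granby) = R_f + β × MRP = 2.5752% + 0.6708 × 4.8165% = 5.81%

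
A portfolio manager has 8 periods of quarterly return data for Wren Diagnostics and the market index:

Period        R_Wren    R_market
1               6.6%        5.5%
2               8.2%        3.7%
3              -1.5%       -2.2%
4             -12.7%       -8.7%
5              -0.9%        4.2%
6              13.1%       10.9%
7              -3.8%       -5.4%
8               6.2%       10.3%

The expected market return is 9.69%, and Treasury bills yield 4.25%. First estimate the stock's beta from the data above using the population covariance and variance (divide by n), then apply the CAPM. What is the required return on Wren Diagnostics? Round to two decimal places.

Mean R_i = (6.6 + 8.2 − 1.5 − 12.7 − 0.9 + 13.1 − 3.8 + 6.2) / 8 = 1.9000%
Mean R_m = (5.5 + 3.7 − 2.2 − 8.7 + 4.2 + 10.9 − 5.4 + 10.3) / 8 = 2.2875%
Σ(R_i − R̄_i)(R_m − R̄_m) = 369.0500  ⇒  Cov = 369.0500 / 8 = 46.1313
Σ(R_m − R̄_m)² = 354.3088  ⇒  Var(R_m) = 354.3088 / 8 = 44.2886
β = Cov / Var(R_m) = 46.1313 / 44.2886 = 1.0416
MRP = 9.69% − 4.25% = 5.44%
E(R) = R_f + β × MRP = 4.25% + 1.0416 × 5.44% = 9.92%

9.92%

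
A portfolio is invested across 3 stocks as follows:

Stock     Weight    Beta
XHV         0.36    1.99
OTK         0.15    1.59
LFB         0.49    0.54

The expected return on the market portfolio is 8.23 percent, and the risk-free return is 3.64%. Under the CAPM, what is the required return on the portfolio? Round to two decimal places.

9.24%

β_P = Σ w_i β_i = 0.36×1.99 + 0.15×1.59 + 0.49×0.54 = 1.2195
MRP = 8.23% − 3.64% = 4.59%
E(R_P) = R_f + β_P × MRP = 3.64% + 1.2195 × 4.59% = 9.24%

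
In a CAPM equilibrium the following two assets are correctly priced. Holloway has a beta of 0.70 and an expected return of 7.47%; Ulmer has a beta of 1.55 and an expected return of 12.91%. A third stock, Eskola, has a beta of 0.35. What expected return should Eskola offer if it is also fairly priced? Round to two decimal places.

5.23%

MRP (SML slope) = (12.91% − 7.47%) / (1.55 − 0.70) = 5.44% / 0.85 = 6.4000%
R_f (intercept) = 7.47% − 0.70 × 6.4000% = 2.9900%
E(R_Eskola) = R_f + β × MRP = 2.9900% + 0.35 × 6.4000% = 5.23%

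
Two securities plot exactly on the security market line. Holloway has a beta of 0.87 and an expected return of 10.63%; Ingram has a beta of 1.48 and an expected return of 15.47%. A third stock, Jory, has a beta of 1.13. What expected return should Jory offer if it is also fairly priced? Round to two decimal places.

MRP (SML slope) = (15.47% − 10.63%) / (1.48 − 0.87) = 4.84% / 0.61 = 7.9344%
R_f (intercept) = 10.63% − 0.87 × 7.9344% = 3.7271%
E(R_Jory) = R_f + β × MRP = 3.7271% + 1.13 × 7.9344% = 12.69%

12.69%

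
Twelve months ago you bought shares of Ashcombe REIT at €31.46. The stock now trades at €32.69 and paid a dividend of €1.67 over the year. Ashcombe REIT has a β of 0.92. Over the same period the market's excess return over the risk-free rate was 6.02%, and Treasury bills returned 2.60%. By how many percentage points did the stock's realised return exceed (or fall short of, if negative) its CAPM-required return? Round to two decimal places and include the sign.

Realised HPR = (P1 + D1 − P0) / P0 = (32.69 + 1.67 − 31.46) / 31.46 = 2.90 / 31.46 = 9.2181%
CAPM required = R_f + β·MRP = 2.60% + 0.92 × 6.02% = 8.1384%
α = realised − required = 9.2181% − 8.1384% = +1.08%

+1.08%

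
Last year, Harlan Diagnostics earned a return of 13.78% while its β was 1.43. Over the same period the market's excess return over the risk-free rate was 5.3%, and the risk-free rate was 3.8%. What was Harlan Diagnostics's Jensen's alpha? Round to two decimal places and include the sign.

+2.40%

CAPM benchmark = R_f + β(R_m − R_f) = 3.8% + 1.43 × 5.3% = 11.3790%
α = actual − benchmark = 13.78% − 11.3790% = +2.40%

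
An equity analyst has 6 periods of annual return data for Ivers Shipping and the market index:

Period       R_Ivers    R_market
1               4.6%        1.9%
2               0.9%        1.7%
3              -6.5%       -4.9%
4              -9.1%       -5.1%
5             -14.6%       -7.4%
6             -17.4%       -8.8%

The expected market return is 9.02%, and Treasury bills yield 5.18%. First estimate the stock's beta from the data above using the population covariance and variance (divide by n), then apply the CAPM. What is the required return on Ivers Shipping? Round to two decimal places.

Mean R_i = (4.6 + 0.9 − 6.5 − 9.1 − 14.6 − 17.4) / 6 = -7.0167%
Mean R_m = (1.9 + 1.7 − 4.9 − 5.1 − 7.4 − 8.8) / 6 = -3.7667%
Σ(R_i − R̄_i)(R_m − R̄_m) = 191.1133  ⇒  Cov = 191.1133 / 6 = 31.8522
Σ(R_m − R̄_m)² = 103.5933  ⇒  Var(R_m) = 103.5933 / 6 = 17.2656
β = Cov / Var(R_m) = 31.8522 / 17.2656 = 1.8448
MRP = 9.02% − 5.18% = 3.84%
E(R) = R_f + β × MRP = 5.18% + 1.8448 × 3.84% = 12.26%

12.26%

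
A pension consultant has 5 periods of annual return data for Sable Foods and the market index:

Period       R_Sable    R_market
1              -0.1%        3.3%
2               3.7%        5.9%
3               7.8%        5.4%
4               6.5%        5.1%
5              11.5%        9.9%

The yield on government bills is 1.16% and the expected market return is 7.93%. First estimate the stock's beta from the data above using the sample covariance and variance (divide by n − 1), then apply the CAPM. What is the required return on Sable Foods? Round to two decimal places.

Mean R_i = (-0.1 + 3.7 + 7.8 + 6.5 + 11.5) / 5 = 5.8800%
Mean R_m = (3.3 + 5.9 + 5.4 + 5.1 + 9.9) / 5 = 5.9200%
Σ(R_i − R̄_i)(R_m − R̄_m) = 36.5720  ⇒  Cov = 36.5720 / 4 = 9.1430
Σ(R_m − R̄_m)² = 23.6480  ⇒  Var(R_m) = 23.6480 / 4 = 5.9120
β = Cov / Var(R_m) = 9.1430 / 5.9120 = 1.5465
MRP = 7.93% − 1.16% = 6.77%
E(R) = R_f + β × MRP = 1.16% + 1.5465 × 6.77% = 11.63%

11.63%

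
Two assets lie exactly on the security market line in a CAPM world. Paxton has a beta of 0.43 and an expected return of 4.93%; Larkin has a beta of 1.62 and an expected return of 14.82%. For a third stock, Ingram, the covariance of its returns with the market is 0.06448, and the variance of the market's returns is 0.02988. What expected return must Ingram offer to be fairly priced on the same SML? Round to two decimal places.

19.29%

MRP = (14.82% − 4.93%) / (1.62 − 0.43) = 8.3109%
R_f = 4.93% − 0.43 × 8.3109% = 1.3563%
β_Ingram = Cov / Var(R_m) = 0.06448 / 0.02988 = 2.1580
E(R_Ingram) = R_f + β × MRP = 1.3563% + 2.1580 × 8.3109% = 19.29%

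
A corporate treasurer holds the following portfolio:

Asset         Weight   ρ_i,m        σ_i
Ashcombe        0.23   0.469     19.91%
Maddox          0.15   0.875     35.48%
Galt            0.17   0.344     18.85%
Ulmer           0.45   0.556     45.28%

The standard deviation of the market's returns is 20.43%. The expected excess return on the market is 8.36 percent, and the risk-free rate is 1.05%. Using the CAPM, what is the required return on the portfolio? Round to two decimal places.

8.92%

β_Ashcombe = 0.469 × 19.91% / 20.43% = 0.4571
β_Maddox = 0.875 × 35.48% / 20.43% = 1.5196
β_Galt = 0.344 × 18.85% / 20.43% = 0.3174
β_Ulmer = 0.556 × 45.28% / 20.43% = 1.2323
β_P = Σ w_i β_i = 0.23×0.4571 + 0.15×1.5196 + 0.17×0.3174 + 0.45×1.2323 = 0.9416
E(R_P) = R_f + β_P × MRP = 1.05% + 0.9416 × 8.36% = 8.92%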